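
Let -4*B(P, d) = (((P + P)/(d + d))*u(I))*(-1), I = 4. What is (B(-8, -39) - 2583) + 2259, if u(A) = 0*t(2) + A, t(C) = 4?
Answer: -12628/39 ≈ -323.79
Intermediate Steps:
u(A) = A (u(A) = 0*4 + A = 0 + A = A)
B(P, d) = P/d (B(P, d) = -((P + P)/(d + d))*4*(-1)/4 = -((2*P)/((2*d)))*4*(-1)/4 = -((2*P)*(1/(2*d)))*4*(-1)/4 = -(P/d)*4*(-1)/4 = -4*P/d*(-1)/4 = -(-1)*P/d = P/d)
(B(-8, -39) - 2583) + 2259 = (-8/(-39) - 2583) + 2259 = (-8*(-1/39) - 2583) + 2259 = (8/39 - 2583) + 2259 = -100729/39 + 2259 = -12628/39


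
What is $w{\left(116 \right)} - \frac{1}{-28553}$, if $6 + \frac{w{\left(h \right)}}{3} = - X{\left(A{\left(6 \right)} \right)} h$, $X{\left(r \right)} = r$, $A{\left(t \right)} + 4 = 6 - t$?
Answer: $\frac{39231823}{28553} \approx 1374.0$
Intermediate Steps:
$A{\left(t \right)} = 2 - t$ ($A{\left(t \right)} = -4 - \left(-6 + t\right) = 2 - t$)
$w{\left(h \right)} = -18 + 12 h$ ($w{\left(h \right)} = -18 + 3 - (2 - 6) h = -18 + 3 \left(-1\right) \left(-4\right) h = -18 + 3 \cdot 4 h = -18 + 12 h$)
$w{\left(116 \right)} - \frac{1}{-28553} = \left(-18 + 12 \cdot 116\right) - \frac{1}{-28553} = \left(-18 + 1392\right) - - \frac{1}{28553} = 1374 + \frac{1}{28553} = \frac{39231823}{28553}$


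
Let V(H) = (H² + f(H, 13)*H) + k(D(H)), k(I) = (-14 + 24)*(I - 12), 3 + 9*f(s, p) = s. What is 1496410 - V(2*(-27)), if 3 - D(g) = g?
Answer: 1492702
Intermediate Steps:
D(g) = 3 - g
f(s, p) = -⅓ + s/9
k(I) = -120 + 10*I (k(I) = 10*(-12 + I) = -120 + 10*I)
V(H) = -90 + H² - 10*H + H*(-⅓ + H/9) (V(H) = (H² + (-⅓ + H/9)*H) + (-120 + 10*(3 - H)) = (H² + H*(-⅓ + H/9)) + (-120 + (30 - 10*H)) = (H² + H*(-⅓ + H/9)) + (-90 - 10*H) = -90 + H² - 10*H + H*(-⅓ + H/9))
1496410 - V(2*(-27)) = 1496410 - (-90 - 62*(-27)/3 + 10*(2*(-27))²/9) = 1496410 - (-90 - 31/3*(-54) + (10/9)*(-54)²) = 1496410 - (-90 + 558 + (10/9)*2916) = 1496410 - (-90 + 558 + 3240) = 1496410 - 1*3708 = 1496410 - 3708 = 1492702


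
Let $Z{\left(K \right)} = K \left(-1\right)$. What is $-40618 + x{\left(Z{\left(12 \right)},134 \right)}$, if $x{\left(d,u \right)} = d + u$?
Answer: $-40496$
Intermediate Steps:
$Z{\left(K \right)} = - K$
$-40618 + x{\left(Z{\left(12 \right)},134 \right)} = -40618 + \left(\left(-1\right) 12 + 134\right) = -40618 + \left(-12 + 134\right) = -40618 + 122 = -40496$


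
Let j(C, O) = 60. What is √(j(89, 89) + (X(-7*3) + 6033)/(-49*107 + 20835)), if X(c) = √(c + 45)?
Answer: √(3670173594 + 7796*√6)/7796 ≈ 7.7709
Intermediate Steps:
X(c) = √(45 + c)
√(j(89, 89) + (X(-7*3) + 6033)/(-49*107 + 20835)) = √(60 + (√(45 - 7*3) + 6033)/(-49*107 + 20835)) = √(60 + (√(45 - 21) + 6033)/(-5243 + 20835)) = √(60 + (√24 + 6033)/15592) = √(60 + (2*√6 + 6033)*(1/15592)) = √(60 + (6033 + 2*√6)*(1/15592)) = √(60 + (6033/15592 + √6/7796)) = √(941553/15592 + √6/7796)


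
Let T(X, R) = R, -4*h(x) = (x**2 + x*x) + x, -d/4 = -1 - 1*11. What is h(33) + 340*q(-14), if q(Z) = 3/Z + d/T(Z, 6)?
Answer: 58643/28 ≈ 2094.4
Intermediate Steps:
d = 48 (d = -4*(-1 - 1*11) = -4*(-1 - 11) = -4*(-12) = 48)
h(x) = -x**2/2 - x/4 (h(x) = -((x**2 + x*x) + x)/4 = -((x**2 + x**2) + x)/4 = -(2*x**2 + x)/4 = -(x + 2*x**2)/4 = -x**2/2 - x/4)
q(Z) = 8 + 3/Z (q(Z) = 3/Z + 48/6 = 3/Z + 48*(1/6) = 3/Z + 8 = 8 + 3/Z)
h(33) + 340*q(-14) = -1/4*33*(1 + 2*33) + 340*(8 + 3/(-14)) = -1/4*33*(1 + 66) + 340*(8 + 3*(-1/14)) = -1/4*33*67 + 340*(8 - 3/14) = -2211/4 + 340*(109/14) = -2211/4 + 18530/7 = 58643/28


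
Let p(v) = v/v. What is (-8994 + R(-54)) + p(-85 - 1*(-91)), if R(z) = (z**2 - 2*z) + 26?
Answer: -5943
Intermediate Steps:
p(v) = 1
R(z) = 26 + z**2 - 2*z
(-8994 + R(-54)) + p(-85 - 1*(-91)) = (-8994 + (26 + (-54)**2 - 2*(-54))) + 1 = (-8994 + (26 + 2916 + 108)) + 1 = (-8994 + 3050) + 1 = -5944 + 1 = -5943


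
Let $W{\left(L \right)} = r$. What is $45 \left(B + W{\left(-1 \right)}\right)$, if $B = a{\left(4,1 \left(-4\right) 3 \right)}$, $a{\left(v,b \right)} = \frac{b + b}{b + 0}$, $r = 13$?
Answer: $675$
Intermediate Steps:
$a{\left(v,b \right)} = 2$ ($a{\left(v,b \right)} = \frac{2 b}{b} = 2$)
$B = 2$
$W{\left(L \right)} = 13$
$45 \left(B + W{\left(-1 \right)}\right) = 45 \left(2 + 13\right) = 45 \cdot 15 = 675$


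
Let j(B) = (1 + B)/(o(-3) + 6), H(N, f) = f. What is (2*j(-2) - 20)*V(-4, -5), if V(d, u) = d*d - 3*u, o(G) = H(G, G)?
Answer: -1922/3 ≈ -640.67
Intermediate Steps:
o(G) = G
V(d, u) = d**2 - 3*u
j(B) = 1/3 + B/3 (j(B) = (1 + B)/(-3 + 6) = (1 + B)/3 = (1 + B)*(1/3) = 1/3 + B/3)
(2*j(-2) - 20)*V(-4, -5) = (2*(1/3 + (1/3)*(-2)) - 20)*((-4)**2 - 3*(-5)) = (2*(1/3 - 2/3) - 20)*(16 + 15) = (2*(-1/3) - 20)*31 = (-2/3 - 20)*31 = -62/3*31 = -1922/3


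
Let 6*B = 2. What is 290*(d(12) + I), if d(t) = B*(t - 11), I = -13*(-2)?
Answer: 22910/3 ≈ 7636.7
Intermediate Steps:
B = ⅓ (B = (⅙)*2 = ⅓ ≈ 0.33333)
I = 26
d(t) = -11/3 + t/3 (d(t) = (t - 11)/3 = (-11 + t)/3 = -11/3 + t/3)
290*(d(12) + I) = 290*((-11/3 + (⅓)*12) + 26) = 290*((-11/3 + 4) + 26) = 290*(⅓ + 26) = 290*(79/3) = 22910/3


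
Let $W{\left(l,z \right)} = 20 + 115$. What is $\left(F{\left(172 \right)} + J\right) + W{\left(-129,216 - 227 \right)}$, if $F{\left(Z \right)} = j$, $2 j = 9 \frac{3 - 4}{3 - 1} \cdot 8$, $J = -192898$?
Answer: $-192781$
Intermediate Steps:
$W{\left(l,z \right)} = 135$
$j = -18$ ($j = \frac{9 \frac{3 - 4}{3 - 1} \cdot 8}{2} = \frac{9 \left(- \frac{1}{2}\right) 8}{2} = \frac{\left(- \frac{9}{2}\right) 8}{2} = \frac{1}{2} \left(-36\right) = -18$)
$F{\left(Z \right)} = -18$
$\left(F{\left(172 \right)} + J\right) + W{\left(-129,216 - 227 \right)} = \left(-18 - 192898\right) + 135 = -192916 + 135 = -192781$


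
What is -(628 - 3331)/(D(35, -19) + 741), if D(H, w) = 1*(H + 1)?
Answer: 901/259 ≈ 3.4788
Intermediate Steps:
D(H, w) = 1 + H (D(H, w) = 1*(1 + H) = 1 + H)
-(628 - 3331)/(D(35, -19) + 741) = -(628 - 3331)/((1 + 35) + 741) = -(-2703)/(36 + 741) = -(-2703)/777 = -1*(-901/259) = 901/259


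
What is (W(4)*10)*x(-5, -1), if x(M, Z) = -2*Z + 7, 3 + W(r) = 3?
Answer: 0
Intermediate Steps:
W(r) = 0 (W(r) = -3 + 3 = 0)
x(M, Z) = 7 - 2*Z
(W(4)*10)*x(-5, -1) = (0*10)*(7 - 2*(-1)) = 0*(7 + 2) = 0*9 = 0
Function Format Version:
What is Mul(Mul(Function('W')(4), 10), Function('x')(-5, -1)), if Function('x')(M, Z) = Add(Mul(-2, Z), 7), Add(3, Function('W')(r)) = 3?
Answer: 0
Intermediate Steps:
Function('W')(r) = 0 (Function('W')(r) = Add(-3, 3) = 0)
Function('x')(M, Z) = Add(7, Mul(-2, Z))
Mul(Mul(Function('W')(4), 10), Function('x')(-5, -1)) = Mul(Mul(0, 10), Add(7, Mul(-2, -1))) = Mul(0, Add(7, 2)) = Mul(0, 9) = 0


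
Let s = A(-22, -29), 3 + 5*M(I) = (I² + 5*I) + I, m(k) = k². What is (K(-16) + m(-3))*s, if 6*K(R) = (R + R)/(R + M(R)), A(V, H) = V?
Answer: -3998/21 ≈ -190.38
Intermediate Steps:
M(I) = -⅗ + I²/5 + 6*I/5 (M(I) = -⅗ + ((I² + 5*I) + I)/5 = -⅗ + (I² + 6*I)/5 = -⅗ + (I²/5 + 6*I/5) = -⅗ + I²/5 + 6*I/5)
s = -22
K(R) = R/(3*(-⅗ + R²/5 + 11*R/5)) (K(R) = ((R + R)/(R + (-⅗ + R²/5 + 6*R/5)))/6 = ((2*R)/(-⅗ + R²/5 + 11*R/5))/6 = (2*R/(-⅗ + R²/5 + 11*R/5))/6 = R/(3*(-⅗ + R²/5 + 11*R/5)))
(K(-16) + m(-3))*s = ((5/3)*(-16)/(-3 + (-16)² + 11*(-16)) + (-3)²)*(-22) = ((5/3)*(-16)/(-3 + 256 - 176) + 9)*(-22) = ((5/3)*(-16)/77 + 9)*(-22) = ((5/3)*(-16)*(1/77) + 9)*(-22) = (-80/231 + 9)*(-22) = (1999/231)*(-22) = -3998/21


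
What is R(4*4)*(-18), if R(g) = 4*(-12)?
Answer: 864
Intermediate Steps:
R(g) = -48
R(4*4)*(-18) = -48*(-18) = 864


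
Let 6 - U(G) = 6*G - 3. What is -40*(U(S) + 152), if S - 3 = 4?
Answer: -4760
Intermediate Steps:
S = 7 (S = 3 + 4 = 7)
U(G) = 9 - 6*G (U(G) = 6 - (6*G - 3) = 6 - (-3 + 6*G) = 6 + (3 - 6*G) = 9 - 6*G)
-40*(U(S) + 152) = -40*((9 - 6*7) + 152) = -40*((9 - 42) + 152) = -40*(-33 + 152) = -40*119 = -4760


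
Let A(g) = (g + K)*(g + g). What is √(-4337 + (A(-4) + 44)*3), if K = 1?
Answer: I*√4133 ≈ 64.288*I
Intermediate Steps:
A(g) = 2*g*(1 + g) (A(g) = (g + 1)*(g + g) = (1 + g)*(2*g) = 2*g*(1 + g))
√(-4337 + (A(-4) + 44)*3) = √(-4337 + (2*(-4)*(1 - 4) + 44)*3) = √(-4337 + (2*(-4)*(-3) + 44)*3) = √(-4337 + (24 + 44)*3) = √(-4337 + 68*3) = √(-4337 + 204) = √(-4133) = I*√4133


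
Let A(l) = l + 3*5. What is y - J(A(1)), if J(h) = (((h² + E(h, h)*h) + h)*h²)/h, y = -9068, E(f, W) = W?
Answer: -17516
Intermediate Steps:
A(l) = 15 + l (A(l) = l + 15 = 15 + l)
J(h) = h*(h + 2*h²) (J(h) = (((h² + h*h) + h)*h²)/h = (((h² + h²) + h)*h²)/h = ((2*h² + h)*h²)/h = ((h + 2*h²)*h²)/h = (h²*(h + 2*h²))/h = h*(h + 2*h²))
y - J(A(1)) = -9068 - (15 + 1)²*(1 + 2*(15 + 1)) = -9068 - 16²*(1 + 2*16) = -9068 - 256*(1 + 32) = -9068 - 256*33 = -9068 - 1*8448 = -9068 - 8448 = -17516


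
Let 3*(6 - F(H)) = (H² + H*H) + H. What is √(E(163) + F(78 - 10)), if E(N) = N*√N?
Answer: √(-27894 + 1467*√163)/3 ≈ 31.911*I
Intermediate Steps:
F(H) = 6 - 2*H²/3 - H/3 (F(H) = 6 - ((H² + H*H) + H)/3 = 6 - ((H² + H²) + H)/3 = 6 - (2*H² + H)/3 = 6 - (H + 2*H²)/3 = 6 + (-2*H²/3 - H/3) = 6 - 2*H²/3 - H/3)
E(N) = N^(3/2)
√(E(163) + F(78 - 10)) = √(163^(3/2) + (6 - 2*(78 - 10)²/3 - (78 - 10)/3)) = √(163*√163 + (6 - ⅔*68² - ⅓*68)) = √(163*√163 + (6 - ⅔*4624 - 68/3)) = √(163*√163 + (6 - 9248/3 - 68/3)) = √(163*√163 - 9298/3) = √(-9298/3 + 163*√163)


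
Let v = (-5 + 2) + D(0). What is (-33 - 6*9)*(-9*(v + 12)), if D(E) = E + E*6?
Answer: 7047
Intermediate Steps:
D(E) = 7*E (D(E) = E + 6*E = 7*E)
v = -3 (v = (-5 + 2) + 7*0 = -3 + 0 = -3)
(-33 - 6*9)*(-9*(v + 12)) = (-33 - 6*9)*(-9*(-3 + 12)) = (-33 - 54)*(-9*9) = -87*(-81) = 7047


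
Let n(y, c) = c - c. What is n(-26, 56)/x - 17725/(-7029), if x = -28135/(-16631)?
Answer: 17725/7029 ≈ 2.5217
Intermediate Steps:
n(y, c) = 0
x = 28135/16631 (x = -28135*(-1/16631) = 28135/16631 ≈ 1.6917)
n(-26, 56)/x - 17725/(-7029) = 0/(28135/16631) - 17725/(-7029) = 0*(16631/28135) - 17725*(-1/7029) = 0 + 17725/7029 = 17725/7029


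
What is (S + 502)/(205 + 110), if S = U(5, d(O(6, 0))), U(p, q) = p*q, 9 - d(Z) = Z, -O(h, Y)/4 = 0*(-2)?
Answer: 547/315 ≈ 1.7365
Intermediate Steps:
O(h, Y) = 0 (O(h, Y) = -0*(-2) = -4*0 = 0)
d(Z) = 9 - Z
S = 45 (S = 5*(9 - 1*0) = 5*(9 + 0) = 5*9 = 45)
(S + 502)/(205 + 110) = (45 + 502)/(205 + 110) = 547/315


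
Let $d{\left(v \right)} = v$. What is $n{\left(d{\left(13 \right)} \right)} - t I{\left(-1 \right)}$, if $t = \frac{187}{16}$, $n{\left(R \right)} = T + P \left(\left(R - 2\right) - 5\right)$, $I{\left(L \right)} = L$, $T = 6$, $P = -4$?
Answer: $- \frac{101}{16} \approx -6.3125$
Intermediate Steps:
$n{\left(R \right)} = 34 - 4 R$ ($n{\left(R \right)} = 6 - 4 \left(\left(R - 2\right) - 5\right) = 6 - 4 \left(\left(-2 + R\right) - 5\right) = 6 - 4 \left(-7 + R\right) = 6 - \left(-28 + 4 R\right) = 34 - 4 R$)
$t = \frac{187}{16}$ ($t = 187 \cdot \frac{1}{16} = \frac{187}{16} \approx 11.688$)
$n{\left(d{\left(13 \right)} \right)} - t I{\left(-1 \right)} = \left(34 - 52\right) - \frac{187}{16} \left(-1\right) = \left(34 - 52\right) - - \frac{187}{16} = -18 + \frac{187}{16} = - \frac{101}{16}$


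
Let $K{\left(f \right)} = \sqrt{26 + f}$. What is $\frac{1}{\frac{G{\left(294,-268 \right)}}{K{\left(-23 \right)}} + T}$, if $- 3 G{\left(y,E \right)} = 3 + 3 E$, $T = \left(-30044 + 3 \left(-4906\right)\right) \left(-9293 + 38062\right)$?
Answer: $- \frac{1287757978}{1658320609902624721} - \frac{89 \sqrt{3}}{1658320609902624721} \approx -7.7654 \cdot 10^{-10}$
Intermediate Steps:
$T = -1287757978$ ($T = \left(-30044 - 14718\right) 28769 = \left(-44762\right) 28769 = -1287757978$)
$G{\left(y,E \right)} = -1 - E$ ($G{\left(y,E \right)} = - \frac{3 + 3 E}{3} = -1 - E$)
$\frac{1}{\frac{G{\left(294,-268 \right)}}{K{\left(-23 \right)}} + T} = \frac{1}{\frac{-1 - -268}{\sqrt{26 - 23}} - 1287757978} = \frac{1}{\frac{-1 + 268}{\sqrt{3}} - 1287757978} = \frac{1}{267 \frac{\sqrt{3}}{3} - 1287757978} = \frac{1}{89 \sqrt{3} - 1287757978} = \frac{1}{-1287757978 + 89 \sqrt{3}}$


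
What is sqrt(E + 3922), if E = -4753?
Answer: I*sqrt(831) ≈ 28.827*I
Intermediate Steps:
sqrt(E + 3922) = sqrt(-4753 + 3922) = sqrt(-831) = I*sqrt(831)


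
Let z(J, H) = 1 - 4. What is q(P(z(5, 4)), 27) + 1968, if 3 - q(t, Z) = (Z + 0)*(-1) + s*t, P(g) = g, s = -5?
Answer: 1983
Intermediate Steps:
z(J, H) = -3
q(t, Z) = 3 + Z + 5*t (q(t, Z) = 3 - ((Z + 0)*(-1) - 5*t) = 3 - (Z*(-1) - 5*t) = 3 - (-Z - 5*t) = 3 + (Z + 5*t) = 3 + Z + 5*t)
q(P(z(5, 4)), 27) + 1968 = (3 + 27 + 5*(-3)) + 1968 = (3 + 27 - 15) + 1968 = 15 + 1968 = 1983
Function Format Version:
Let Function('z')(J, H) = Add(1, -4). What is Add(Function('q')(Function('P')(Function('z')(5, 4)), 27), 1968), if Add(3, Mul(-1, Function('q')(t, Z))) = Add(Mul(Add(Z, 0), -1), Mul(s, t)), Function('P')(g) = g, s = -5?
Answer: 1983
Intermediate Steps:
Function('z')(J, H) = -3
Function('q')(t, Z) = Add(3, Z, Mul(5, t)) (Function('q')(t, Z) = Add(3, Mul(-1, Add(Mul(Add(Z, 0), -1), Mul(-5, t)))) = Add(3, Mul(-1, Add(Mul(Z, -1), Mul(-5, t)))) = Add(3, Mul(-1, Add(Mul(-1, Z), Mul(-5, t)))) = Add(3, Add(Z, Mul(5, t))) = Add(3, Z, Mul(5, t)))
Add(Function('q')(Function('P')(Function('z')(5, 4)), 27), 1968) = Add(Add(3, 27, Mul(5, -3)), 1968) = Add(Add(3, 27, -15), 1968) = Add(15, 1968) = 1983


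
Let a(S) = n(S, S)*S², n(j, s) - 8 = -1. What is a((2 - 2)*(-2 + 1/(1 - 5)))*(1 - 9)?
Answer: 0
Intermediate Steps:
n(j, s) = 7 (n(j, s) = 8 - 1 = 7)
a(S) = 7*S²
a((2 - 2)*(-2 + 1/(1 - 5)))*(1 - 9) = (7*((2 - 2)*(-2 + 1/(1 - 5)))²)*(1 - 9) = (7*(0*(-2 + 1/(-4)))²)*(-8) = (7*(0*(-2 - ¼))²)*(-8) = (7*(0*(-9/4))²)*(-8) = (7*0²)*(-8) = (7*0)*(-8) = 0*(-8) = 0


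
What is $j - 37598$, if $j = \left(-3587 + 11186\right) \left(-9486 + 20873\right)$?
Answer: $86492215$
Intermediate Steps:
$j = 86529813$ ($j = 7599 \cdot 11387 = 86529813$)
$j - 37598 = 86529813 - 37598 = 86492215$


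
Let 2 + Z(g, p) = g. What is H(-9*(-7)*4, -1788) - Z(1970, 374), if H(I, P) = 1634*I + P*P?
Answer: 3606744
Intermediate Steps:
Z(g, p) = -2 + g
H(I, P) = P² + 1634*I (H(I, P) = 1634*I + P² = P² + 1634*I)
H(-9*(-7)*4, -1788) - Z(1970, 374) = ((-1788)² + 1634*(-9*(-7)*4)) - (-2 + 1970) = (3196944 + 1634*(63*4)) - 1*1968 = (3196944 + 1634*252) - 1968 = (3196944 + 411768) - 1968 = 3608712 - 1968 = 3606744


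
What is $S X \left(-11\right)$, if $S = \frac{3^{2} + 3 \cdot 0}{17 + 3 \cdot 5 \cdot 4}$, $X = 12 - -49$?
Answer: $- \frac{549}{7} \approx -78.429$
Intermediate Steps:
$X = 61$ ($X = 12 + 49 = 61$)
$S = \frac{9}{77}$ ($S = \frac{9 + 0}{17 + 15 \cdot 4} = \frac{9}{17 + 60} = \frac{9}{77} \approx 0.11688$)
$S X \left(-11\right) = \frac{9}{77} \cdot 61 \left(-11\right) = \frac{549}{77} \left(-11\right) = - \frac{549}{7}$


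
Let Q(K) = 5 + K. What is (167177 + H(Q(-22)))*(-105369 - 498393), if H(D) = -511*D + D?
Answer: -106169736414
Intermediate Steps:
H(D) = -510*D
(167177 + H(Q(-22)))*(-105369 - 498393) = (167177 - 510*(5 - 22))*(-105369 - 498393) = (167177 - 510*(-17))*(-603762) = (167177 + 8670)*(-603762) = 175847*(-603762) = -106169736414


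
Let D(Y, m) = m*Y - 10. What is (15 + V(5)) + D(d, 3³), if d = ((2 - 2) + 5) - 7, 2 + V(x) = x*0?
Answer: -51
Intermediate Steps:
V(x) = -2 (V(x) = -2 + x*0 = -2 + 0 = -2)
d = -2 (d = (0 + 5) - 7 = 5 - 7 = -2)
D(Y, m) = -10 + Y*m (D(Y, m) = Y*m - 10 = -10 + Y*m)
(15 + V(5)) + D(d, 3³) = (15 - 2) + (-10 - 2*3³) = 13 + (-10 - 2*27) = 13 + (-10 - 54) = 13 - 64 = -51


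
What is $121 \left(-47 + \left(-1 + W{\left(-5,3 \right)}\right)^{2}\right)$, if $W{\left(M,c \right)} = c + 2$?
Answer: $-3751$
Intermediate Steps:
$W{\left(M,c \right)} = 2 + c$
$121 \left(-47 + \left(-1 + W{\left(-5,3 \right)}\right)^{2}\right) = 121 \left(-47 + \left(-1 + \left(2 + 3\right)\right)^{2}\right) = 121 \left(-47 + \left(-1 + 5\right)^{2}\right) = 121 \left(-47 + 4^{2}\right) = 121 \left(-47 + 16\right) = 121 \left(-31\right) = -3751$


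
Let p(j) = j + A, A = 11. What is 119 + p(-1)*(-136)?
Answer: -1241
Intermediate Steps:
p(j) = 11 + j (p(j) = j + 11 = 11 + j)
119 + p(-1)*(-136) = 119 + (11 - 1)*(-136) = 119 + 10*(-136) = 119 - 1360 = -1241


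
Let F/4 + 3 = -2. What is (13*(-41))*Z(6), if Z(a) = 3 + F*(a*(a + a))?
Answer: 765921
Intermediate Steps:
F = -20 (F = -12 + 4*(-2) = -12 - 8 = -20)
Z(a) = 3 - 40*a² (Z(a) = 3 - 20*a*(a + a) = 3 - 20*a*2*a = 3 - 40*a²)
(13*(-41))*Z(6) = (13*(-41))*(3 - 40*6²) = -533*(3 - 40*36) = -533*(3 - 1440) = -533*(-1437) = 765921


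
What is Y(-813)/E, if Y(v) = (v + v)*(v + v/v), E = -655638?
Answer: -220052/109273 ≈ -2.0138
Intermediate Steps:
Y(v) = 2*v*(1 + v) (Y(v) = (2*v)*(v + 1) = (2*v)*(1 + v) = 2*v*(1 + v))
Y(-813)/E = (2*(-813)*(1 - 813))/(-655638) = (2*(-813)*(-812))*(-1/655638) = 1320312*(-1/655638) = -220052/109273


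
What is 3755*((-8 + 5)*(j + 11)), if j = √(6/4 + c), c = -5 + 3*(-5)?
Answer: -123915 - 11265*I*√74/2 ≈ -1.2392e+5 - 48453.0*I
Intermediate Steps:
c = -20 (c = -5 - 15 = -20)
j = I*√74/2 (j = √(6/4 - 20) = √(6*(¼) - 20) = √(3/2 - 20) = √(-37/2) = I*√74/2 ≈ 4.3012*I)
3755*((-8 + 5)*(j + 11)) = 3755*((-8 + 5)*(I*√74/2 + 11)) = 3755*(-3*(11 + I*√74/2)) = 3755*(-33 - 3*I*√74/2) = -123915 - 11265*I*√74/2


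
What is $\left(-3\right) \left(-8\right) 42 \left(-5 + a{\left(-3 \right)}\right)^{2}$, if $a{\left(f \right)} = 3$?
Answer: $4032$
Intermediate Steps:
$\left(-3\right) \left(-8\right) 42 \left(-5 + a{\left(-3 \right)}\right)^{2} = \left(-3\right) \left(-8\right) 42 \left(-5 + 3\right)^{2} = 24 \cdot 42 \left(-2\right)^{2} = 1008 \cdot 4 = 4032$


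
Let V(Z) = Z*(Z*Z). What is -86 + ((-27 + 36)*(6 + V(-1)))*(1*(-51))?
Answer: -2381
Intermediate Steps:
V(Z) = Z³ (V(Z) = Z*Z² = Z³)
-86 + ((-27 + 36)*(6 + V(-1)))*(1*(-51)) = -86 + ((-27 + 36)*(6 + (-1)³))*(1*(-51)) = -86 + (9*(6 - 1))*(-51) = -86 + (9*5)*(-51) = -86 + 45*(-51) = -86 - 2295 = -2381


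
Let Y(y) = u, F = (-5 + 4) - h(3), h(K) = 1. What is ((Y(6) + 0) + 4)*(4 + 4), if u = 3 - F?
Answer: 72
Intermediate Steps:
F = -2 (F = (-5 + 4) - 1*1 = -1 - 1 = -2)
u = 5 (u = 3 - 1*(-2) = 3 + 2 = 5)
Y(y) = 5
((Y(6) + 0) + 4)*(4 + 4) = ((5 + 0) + 4)*(4 + 4) = (5 + 4)*8 = 9*8 = 72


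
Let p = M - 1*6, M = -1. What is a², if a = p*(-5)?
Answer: 1225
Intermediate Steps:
p = -7 (p = -1 - 1*6 = -1 - 6 = -7)
a = 35 (a = -7*(-5) = 35)
a² = 35² = 1225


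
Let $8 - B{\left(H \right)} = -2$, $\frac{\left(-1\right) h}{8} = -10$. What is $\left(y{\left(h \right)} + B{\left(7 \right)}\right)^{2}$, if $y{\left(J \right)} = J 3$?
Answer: $62500$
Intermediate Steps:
$h = 80$ ($h = \left(-8\right) \left(-10\right) = 80$)
$B{\left(H \right)} = 10$ ($B{\left(H \right)} = 8 - -2 = 8 + 2 = 10$)
$y{\left(J \right)} = 3 J$
$\left(y{\left(h \right)} + B{\left(7 \right)}\right)^{2} = \left(3 \cdot 80 + 10\right)^{2} = \left(240 + 10\right)^{2} = 250^{2} = 62500$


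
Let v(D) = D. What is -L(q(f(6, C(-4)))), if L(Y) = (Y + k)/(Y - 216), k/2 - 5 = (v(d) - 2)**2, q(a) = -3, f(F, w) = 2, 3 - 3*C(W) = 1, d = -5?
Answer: 35/73 ≈ 0.47945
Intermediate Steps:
C(W) = 2/3 (C(W) = 1 - 1/3*1 = 1 - 1/3 = 2/3)
k = 108 (k = 10 + 2*(-5 - 2)**2 = 10 + 2*(-7)**2 = 10 + 2*49 = 10 + 98 = 108)
L(Y) = (108 + Y)/(-216 + Y) (L(Y) = (Y + 108)/(Y - 216) = (108 + Y)/(-216 + Y))
-L(q(f(6, C(-4)))) = -(108 - 3)/(-216 - 3) = -105/(-219) = -(-1)*105/219 = -1*(-35/73) = 35/73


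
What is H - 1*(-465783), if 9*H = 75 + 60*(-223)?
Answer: 1392914/3 ≈ 4.6430e+5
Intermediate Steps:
H = -4435/3 (H = (75 + 60*(-223))/9 = (75 - 13380)/9 = (⅑)*(-13305) = -4435/3 ≈ -1478.3)
H - 1*(-465783) = -4435/3 - 1*(-465783) = -4435/3 + 465783 = 1392914/3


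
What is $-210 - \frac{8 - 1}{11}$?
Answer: $- \frac{2317}{11} \approx -210.64$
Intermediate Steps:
$-210 - \frac{8 - 1}{11} = -210 - 7 \cdot \frac{1}{11} = -210 - \frac{7}{11} = - \frac{2317}{11}$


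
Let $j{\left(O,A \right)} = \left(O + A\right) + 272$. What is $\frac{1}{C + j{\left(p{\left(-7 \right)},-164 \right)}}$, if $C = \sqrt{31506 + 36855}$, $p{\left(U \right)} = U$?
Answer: $- \frac{101}{58160} + \frac{\sqrt{68361}}{58160} \approx 0.0027589$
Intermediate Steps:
$C = \sqrt{68361} \approx 261.46$
$j{\left(O,A \right)} = 272 + A + O$ ($j{\left(O,A \right)} = \left(A + O\right) + 272 = 272 + A + O$)
$\frac{1}{C + j{\left(p{\left(-7 \right)},-164 \right)}} = \frac{1}{\sqrt{68361} - -101} = \frac{1}{\sqrt{68361} + 101} = \frac{1}{101 + \sqrt{68361}}$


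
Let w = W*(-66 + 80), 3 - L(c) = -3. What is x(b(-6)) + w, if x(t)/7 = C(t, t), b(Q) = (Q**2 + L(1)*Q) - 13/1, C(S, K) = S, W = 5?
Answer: -21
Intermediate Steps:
L(c) = 6 (L(c) = 3 - 1*(-3) = 3 + 3 = 6)
b(Q) = -13 + Q**2 + 6*Q (b(Q) = (Q**2 + 6*Q) - 13/1 = (Q**2 + 6*Q) - 13*1 = (Q**2 + 6*Q) - 13 = -13 + Q**2 + 6*Q)
x(t) = 7*t
w = 70 (w = 5*(-66 + 80) = 5*14 = 70)
x(b(-6)) + w = 7*(-13 + (-6)**2 + 6*(-6)) + 70 = 7*(-13 + 36 - 36) + 70 = 7*(-13) + 70 = -91 + 70 = -21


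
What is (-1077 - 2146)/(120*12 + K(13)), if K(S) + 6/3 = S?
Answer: -3223/1451 ≈ -2.2212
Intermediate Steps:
K(S) = -2 + S
(-1077 - 2146)/(120*12 + K(13)) = (-1077 - 2146)/(120*12 + (-2 + 13)) = -3223/(1440 + 11) = -3223/1451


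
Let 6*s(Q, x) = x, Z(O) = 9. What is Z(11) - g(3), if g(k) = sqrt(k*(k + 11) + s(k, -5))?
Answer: 9 - sqrt(1482)/6 ≈ 2.5839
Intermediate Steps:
s(Q, x) = x/6
g(k) = sqrt(-5/6 + k*(11 + k)) (g(k) = sqrt(k*(k + 11) + (1/6)*(-5)) = sqrt(k*(11 + k) - 5/6) = sqrt(-5/6 + k*(11 + k)))
Z(11) - g(3) = 9 - sqrt(-30 + 36*3**2 + 396*3)/6 = 9 - sqrt(-30 + 36*9 + 1188)/6 = 9 - sqrt(-30 + 324 + 1188)/6 = 9 - sqrt(1482)/6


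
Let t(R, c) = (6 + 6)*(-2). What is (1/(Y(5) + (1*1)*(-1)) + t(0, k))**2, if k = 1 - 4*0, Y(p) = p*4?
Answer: 207025/361 ≈ 573.48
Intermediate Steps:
Y(p) = 4*p
k = 1 (k = 1 + 0 = 1)
t(R, c) = -24 (t(R, c) = 12*(-2) = -24)
(1/(Y(5) + (1*1)*(-1)) + t(0, k))**2 = (1/(4*5 + (1*1)*(-1)) - 24)**2 = (1/(20 + 1*(-1)) - 24)**2 = (1/(20 - 1) - 24)**2 = (1/19 - 24)**2 = (-455/19)**2 = 207025/361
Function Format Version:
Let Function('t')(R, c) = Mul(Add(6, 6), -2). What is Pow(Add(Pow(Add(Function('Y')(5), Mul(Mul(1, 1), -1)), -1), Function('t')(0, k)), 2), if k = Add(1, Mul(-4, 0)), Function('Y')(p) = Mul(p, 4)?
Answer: Rational(207025, 361) ≈ 573.48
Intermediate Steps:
Function('Y')(p) = Mul(4, p)
k = 1 (k = Add(1, 0) = 1)
Function('t')(R, c) = -24 (Function('t')(R, c) = Mul(12, -2) = -24)
Pow(Add(Pow(Add(Function('Y')(5), Mul(Mul(1, 1), -1)), -1), Function('t')(0, k)), 2) = Pow(Add(Pow(Add(Mul(4, 5), Mul(Mul(1, 1), -1)), -1), -24), 2) = Pow(Add(Pow(Add(20, Mul(1, -1)), -1), -24), 2) = Pow(Add(Pow(Add(20, -1), -1), -24), 2) = Pow(Add(Pow(19, -1), -24), 2) = Pow(Add(Rational(1, 19), -24), 2) = Pow(Rational(-455, 19), 2) = Rational(207025, 361)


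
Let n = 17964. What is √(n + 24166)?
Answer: √42130 ≈ 205.26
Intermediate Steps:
√(n + 24166) = √(17964 + 24166) = √42130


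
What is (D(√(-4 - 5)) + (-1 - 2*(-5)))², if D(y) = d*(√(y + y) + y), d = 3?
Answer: 9*(3 + 3*I + √6*√I)² ≈ 403.06*I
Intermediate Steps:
D(y) = 3*y + 3*√2*√y (D(y) = 3*(√(y + y) + y) = 3*(√(2*y) + y) = 3*(√2*√y + y) = 3*(y + √2*√y) = 3*y + 3*√2*√y)
(D(√(-4 - 5)) + (-1 - 2*(-5)))² = ((3*√(-4 - 5) + 3*√2*√(√(-4 - 5))) + (-1 - 2*(-5)))² = ((3*√(-9) + 3*√2*√(√(-9))) + (-1 + 10))² = ((3*(3*I) + 3*√2*√(3*I)) + 9)² = ((9*I + 3*√2*(√3*√I)) + 9)² = ((9*I + 3*√6*√I) + 9)² = (9 + 9*I + 3*√6*√I)²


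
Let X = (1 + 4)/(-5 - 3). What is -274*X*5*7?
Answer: 23975/4 ≈ 5993.8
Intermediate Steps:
X = -5/8 (X = 5/(-8) = 5*(-⅛) = -5/8 ≈ -0.62500)
-274*X*5*7 = -274*(-5/8*5)*7 = -(-3425)*7/4 = -274*(-175/8) = 23975/4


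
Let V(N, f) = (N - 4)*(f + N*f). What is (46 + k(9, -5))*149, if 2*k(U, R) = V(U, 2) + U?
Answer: 29949/2 ≈ 14975.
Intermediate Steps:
V(N, f) = (-4 + N)*(f + N*f)
k(U, R) = -4 + U**2 - 5*U/2 (k(U, R) = (2*(-4 + U**2 - 3*U) + U)/2 = ((-8 - 6*U + 2*U**2) + U)/2 = (-8 - 5*U + 2*U**2)/2 = -4 + U**2 - 5*U/2)
(46 + k(9, -5))*149 = (46 + (-4 + 9**2 - 5/2*9))*149 = (46 + (-4 + 81 - 45/2))*149 = (46 + 109/2)*149 = (201/2)*149 = 29949/2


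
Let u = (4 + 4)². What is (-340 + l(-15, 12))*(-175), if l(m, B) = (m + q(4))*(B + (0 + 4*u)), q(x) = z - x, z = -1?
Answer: 997500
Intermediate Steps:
u = 64 (u = 8² = 64)
q(x) = -1 - x
l(m, B) = (-5 + m)*(256 + B) (l(m, B) = (m + (-1 - 1*4))*(B + (0 + 4*64)) = (m + (-1 - 4))*(B + (0 + 256)) = (m - 5)*(B + 256) = (-5 + m)*(256 + B))
(-340 + l(-15, 12))*(-175) = (-340 + (-1280 - 5*12 + 256*(-15) + 12*(-15)))*(-175) = (-340 + (-1280 - 60 - 3840 - 180))*(-175) = (-340 - 5360)*(-175) = -5700*(-175) = 997500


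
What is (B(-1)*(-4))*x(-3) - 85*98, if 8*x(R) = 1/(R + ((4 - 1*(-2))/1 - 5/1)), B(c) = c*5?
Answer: -33325/4 ≈ -8331.3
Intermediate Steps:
B(c) = 5*c
x(R) = 1/(8*(1 + R)) (x(R) = 1/(8*(R + ((4 - 1*(-2))/1 - 5/1))) = 1/(8*(R + ((4 + 2)*1 - 5*1))) = 1/(8*(R + (6*1 - 5))) = 1/(8*(R + (6 - 5))) = 1/(8*(R + 1)) = 1/(8*(1 + R)))
(B(-1)*(-4))*x(-3) - 85*98 = ((5*(-1))*(-4))*(1/(8*(1 - 3))) - 85*98 = (-5*(-4))*((1/8)/(-2)) - 8330 = 20*((1/8)*(-1/2)) - 8330 = 20*(-1/16) - 8330 = -5/4 - 8330 = -33325/4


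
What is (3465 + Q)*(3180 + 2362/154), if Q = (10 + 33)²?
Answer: 1307461874/77 ≈ 1.6980e+7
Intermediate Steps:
Q = 1849 (Q = 43² = 1849)
(3465 + Q)*(3180 + 2362/154) = (3465 + 1849)*(3180 + 2362/154) = 5314*(3180 + 2362*(1/154)) = 5314*(3180 + 1181/77) = 5314*(246041/77) = 1307461874/77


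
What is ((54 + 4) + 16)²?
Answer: 5476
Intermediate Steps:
((54 + 4) + 16)² = (58 + 16)² = 74² = 5476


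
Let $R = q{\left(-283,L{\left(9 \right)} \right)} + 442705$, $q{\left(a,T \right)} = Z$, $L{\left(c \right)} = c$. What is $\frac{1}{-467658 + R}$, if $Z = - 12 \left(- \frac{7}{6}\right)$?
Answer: $- \frac{1}{24939} \approx -4.0098 \cdot 10^{-5}$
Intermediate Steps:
$Z = 14$ ($Z = - 12 \left(\left(-7\right) \frac{1}{6}\right) = \left(-12\right) \left(- \frac{7}{6}\right) = 14$)
$q{\left(a,T \right)} = 14$
$R = 442719$ ($R = 14 + 442705 = 442719$)
$\frac{1}{-467658 + R} = \frac{1}{-467658 + 442719} = \frac{1}{-24939} = - \frac{1}{24939}$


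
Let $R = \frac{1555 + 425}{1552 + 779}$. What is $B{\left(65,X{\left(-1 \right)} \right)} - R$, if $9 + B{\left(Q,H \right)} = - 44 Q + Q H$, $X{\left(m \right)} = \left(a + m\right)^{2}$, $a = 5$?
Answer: $- \frac{473931}{259} \approx -1829.8$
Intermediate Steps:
$X{\left(m \right)} = \left(5 + m\right)^{2}$
$B{\left(Q,H \right)} = -9 - 44 Q + H Q$ ($B{\left(Q,H \right)} = -9 + \left(- 44 Q + Q H\right) = -9 + \left(- 44 Q + H Q\right) = -9 - 44 Q + H Q$)
$R = \frac{220}{259}$ ($R = \frac{1980}{2331} = 1980 \cdot \frac{1}{2331} = \frac{220}{259} \approx 0.84942$)
$B{\left(65,X{\left(-1 \right)} \right)} - R = \left(-9 - 2860 + \left(5 - 1\right)^{2} \cdot 65\right) - \frac{220}{259} = \left(-9 - 2860 + 4^{2} \cdot 65\right) - \frac{220}{259} = \left(-9 - 2860 + 16 \cdot 65\right) - \frac{220}{259} = \left(-9 - 2860 + 1040\right) - \frac{220}{259} = -1829 - \frac{220}{259} = - \frac{473931}{259}$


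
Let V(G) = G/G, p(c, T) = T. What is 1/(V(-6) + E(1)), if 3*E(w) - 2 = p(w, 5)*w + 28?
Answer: 3/38 ≈ 0.078947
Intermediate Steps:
E(w) = 10 + 5*w/3 (E(w) = ⅔ + (5*w + 28)/3 = ⅔ + (28 + 5*w)/3 = ⅔ + (28/3 + 5*w/3) = 10 + 5*w/3)
V(G) = 1
1/(V(-6) + E(1)) = 1/(1 + (10 + (5/3)*1)) = 1/(1 + (10 + 5/3)) = 1/(1 + 35/3) = 1/(38/3) = 3/38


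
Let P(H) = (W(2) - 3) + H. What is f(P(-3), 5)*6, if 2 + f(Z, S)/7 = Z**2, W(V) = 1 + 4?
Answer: -42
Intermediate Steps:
W(V) = 5
P(H) = 2 + H (P(H) = (5 - 3) + H = 2 + H)
f(Z, S) = -14 + 7*Z**2
f(P(-3), 5)*6 = (-14 + 7*(2 - 3)**2)*6 = (-14 + 7*(-1)**2)*6 = (-14 + 7*1)*6 = (-14 + 7)*6 = -7*6 = -42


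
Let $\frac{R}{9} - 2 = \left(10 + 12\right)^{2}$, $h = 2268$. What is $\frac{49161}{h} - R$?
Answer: $- \frac{470051}{108} \approx -4352.3$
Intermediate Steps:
$R = 4374$ ($R = 18 + 9 \left(10 + 12\right)^{2} = 18 + 9 \cdot 22^{2} = 18 + 9 \cdot 484 = 18 + 4356 = 4374$)
$\frac{49161}{h} - R = \frac{49161}{2268} - 4374 = 49161 \cdot \frac{1}{2268} - 4374 = \frac{2341}{108} - 4374 = - \frac{470051}{108}$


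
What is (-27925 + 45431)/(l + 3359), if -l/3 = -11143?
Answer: 8753/18394 ≈ 0.47586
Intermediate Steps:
l = 33429 (l = -3*(-11143) = 33429)
(-27925 + 45431)/(l + 3359) = (-27925 + 45431)/(33429 + 3359) = 17506/36788 = 17506*(1/36788) = 8753/18394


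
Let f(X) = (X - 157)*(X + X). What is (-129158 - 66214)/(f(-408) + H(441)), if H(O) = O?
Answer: -65124/153827 ≈ -0.42336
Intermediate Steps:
f(X) = 2*X*(-157 + X) (f(X) = (-157 + X)*(2*X) = 2*X*(-157 + X))
(-129158 - 66214)/(f(-408) + H(441)) = (-129158 - 66214)/(2*(-408)*(-157 - 408) + 441) = -195372/(2*(-408)*(-565) + 441) = -195372/(461040 + 441) = -195372/461481 = -195372*1/461481 = -65124/153827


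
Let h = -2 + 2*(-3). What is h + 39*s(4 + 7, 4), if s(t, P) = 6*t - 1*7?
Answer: 2293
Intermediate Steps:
h = -8 (h = -2 - 6 = -8)
s(t, P) = -7 + 6*t (s(t, P) = 6*t - 7 = -7 + 6*t)
h + 39*s(4 + 7, 4) = -8 + 39*(-7 + 6*(4 + 7)) = -8 + 39*(-7 + 6*11) = -8 + 39*(-7 + 66) = -8 + 39*59 = -8 + 2301 = 2293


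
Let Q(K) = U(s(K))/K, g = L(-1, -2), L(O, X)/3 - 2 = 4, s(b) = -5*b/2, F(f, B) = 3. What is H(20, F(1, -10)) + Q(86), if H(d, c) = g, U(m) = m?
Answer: 31/2 ≈ 15.500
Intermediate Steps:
s(b) = -5*b/2
L(O, X) = 18 (L(O, X) = 6 + 3*4 = 6 + 12 = 18)
g = 18
H(d, c) = 18
Q(K) = -5/2 (Q(K) = (-5*K/2)/K = -5/2)
H(20, F(1, -10)) + Q(86) = 18 - 5/2 = 31/2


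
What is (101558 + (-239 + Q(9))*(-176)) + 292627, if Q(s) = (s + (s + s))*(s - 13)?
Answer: 455257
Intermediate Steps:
Q(s) = 3*s*(-13 + s) (Q(s) = (s + 2*s)*(-13 + s) = (3*s)*(-13 + s) = 3*s*(-13 + s))
(101558 + (-239 + Q(9))*(-176)) + 292627 = (101558 + (-239 + 3*9*(-13 + 9))*(-176)) + 292627 = (101558 + (-239 + 3*9*(-4))*(-176)) + 292627 = (101558 + (-239 - 108)*(-176)) + 292627 = (101558 - 347*(-176)) + 292627 = (101558 + 61072) + 292627 = 162630 + 292627 = 455257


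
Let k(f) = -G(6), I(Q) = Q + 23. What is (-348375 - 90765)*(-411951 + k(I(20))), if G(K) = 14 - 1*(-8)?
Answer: 180913823220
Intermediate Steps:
I(Q) = 23 + Q
G(K) = 22 (G(K) = 14 + 8 = 22)
k(f) = -22 (k(f) = -1*22 = -22)
(-348375 - 90765)*(-411951 + k(I(20))) = (-348375 - 90765)*(-411951 - 22) = -439140*(-411973) = 180913823220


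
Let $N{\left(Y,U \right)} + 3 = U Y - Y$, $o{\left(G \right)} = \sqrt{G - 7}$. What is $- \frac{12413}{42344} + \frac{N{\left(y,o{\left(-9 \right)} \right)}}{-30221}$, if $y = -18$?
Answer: $- \frac{375768433}{1279678024} + \frac{72 i}{30221} \approx -0.29364 + 0.0023824 i$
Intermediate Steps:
$o{\left(G \right)} = \sqrt{-7 + G}$
$N{\left(Y,U \right)} = -3 - Y + U Y$ ($N{\left(Y,U \right)} = -3 + \left(U Y - Y\right) = -3 + \left(- Y + U Y\right) = -3 - Y + U Y$)
$- \frac{12413}{42344} + \frac{N{\left(y,o{\left(-9 \right)} \right)}}{-30221} = - \frac{12413}{42344} + \frac{-3 - -18 + \sqrt{-7 - 9} \left(-18\right)}{-30221} = \left(-12413\right) \frac{1}{42344} + \left(-3 + 18 + \sqrt{-16} \left(-18\right)\right) \left(- \frac{1}{30221}\right) = - \frac{12413}{42344} + \left(-3 + 18 + 4 i \left(-18\right)\right) \left(- \frac{1}{30221}\right) = - \frac{12413}{42344} + \left(-3 + 18 - 72 i\right) \left(- \frac{1}{30221}\right) = - \frac{12413}{42344} + \left(15 - 72 i\right) \left(- \frac{1}{30221}\right) = - \frac{12413}{42344} - \left(\frac{15}{30221} - \frac{72 i}{30221}\right) = - \frac{375768433}{1279678024} + \frac{72 i}{30221}$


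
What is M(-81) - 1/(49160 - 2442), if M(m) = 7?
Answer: 327025/46718 ≈ 7.0000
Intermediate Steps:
M(-81) - 1/(49160 - 2442) = 7 - 1/(49160 - 2442) = 7 - 1/46718 = 327025/46718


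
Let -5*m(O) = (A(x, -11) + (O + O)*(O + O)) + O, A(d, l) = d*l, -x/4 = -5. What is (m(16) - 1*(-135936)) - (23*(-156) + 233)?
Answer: 139127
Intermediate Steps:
x = 20 (x = -4*(-5) = 20)
m(O) = 44 - 4*O²/5 - O/5 (m(O) = -((20*(-11) + (O + O)*(O + O)) + O)/5 = -((-220 + (2*O)*(2*O)) + O)/5 = -((-220 + 4*O²) + O)/5 = -(-220 + O + 4*O²)/5 = 44 - 4*O²/5 - O/5)
(m(16) - 1*(-135936)) - (23*(-156) + 233) = ((44 - ⅘*16² - ⅕*16) - 1*(-135936)) - (23*(-156) + 233) = ((44 - ⅘*256 - 16/5) + 135936) - (-3588 + 233) = ((44 - 1024/5 - 16/5) + 135936) - 1*(-3355) = (-164 + 135936) + 3355 = 135772 + 3355 = 139127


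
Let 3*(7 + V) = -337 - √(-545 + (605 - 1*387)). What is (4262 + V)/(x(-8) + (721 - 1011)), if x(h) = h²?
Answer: -6214/339 + I*√327/678 ≈ -18.33 + 0.026671*I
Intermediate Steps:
V = -358/3 - I*√327/3 (V = -7 + (-337 - √(-545 + (605 - 1*387)))/3 = -7 + (-337 - √(-545 + (605 - 387)))/3 = -7 + (-337 - √(-545 + 218))/3 = -7 + (-337 - √(-327))/3 = -7 + (-337 - I*√327)/3 = -7 + (-337/3 - I*√327/3) = -358/3 - I*√327/3 ≈ -119.33 - 6.0277*I)
(4262 + V)/(x(-8) + (721 - 1011)) = (4262 + (-358/3 - I*√327/3))/((-8)² + (721 - 1011)) = (12428/3 - I*√327/3)/(64 - 290) = (12428/3 - I*√327/3)/(-226) = (12428/3 - I*√327/3)*(-1/226) = -6214/339 + I*√327/678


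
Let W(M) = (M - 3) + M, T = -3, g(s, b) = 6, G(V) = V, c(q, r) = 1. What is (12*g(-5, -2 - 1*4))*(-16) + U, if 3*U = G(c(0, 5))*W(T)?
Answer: -1155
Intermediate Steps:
W(M) = -3 + 2*M (W(M) = (-3 + M) + M = -3 + 2*M)
U = -3 (U = (1*(-3 + 2*(-3)))/3 = (1*(-3 - 6))/3 = (1*(-9))/3 = (⅓)*(-9) = -3)
(12*g(-5, -2 - 1*4))*(-16) + U = (12*6)*(-16) - 3 = 72*(-16) - 3 = -1152 - 3 = -1155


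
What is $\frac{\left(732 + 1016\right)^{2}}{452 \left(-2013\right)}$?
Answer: $- \frac{763876}{227469} \approx -3.3582$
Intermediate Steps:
$\frac{\left(732 + 1016\right)^{2}}{452 \left(-2013\right)} = \frac{1748^{2}}{-909876} = 3055504 \left(- \frac{1}{909876}\right) = - \frac{763876}{227469}$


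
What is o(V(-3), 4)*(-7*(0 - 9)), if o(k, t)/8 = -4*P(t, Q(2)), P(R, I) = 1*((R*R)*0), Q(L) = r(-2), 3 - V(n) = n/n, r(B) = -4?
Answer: 0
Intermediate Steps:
V(n) = 2 (V(n) = 3 - n/n = 3 - 1*1 = 3 - 1 = 2)
Q(L) = -4
P(R, I) = 0 (P(R, I) = 1*(R²*0) = 1*0 = 0)
o(k, t) = 0 (o(k, t) = 8*(-4*0) = 8*0 = 0)
o(V(-3), 4)*(-7*(0 - 9)) = 0*(-7*(0 - 9)) = 0*(-7*(-9)) = 0*63 = 0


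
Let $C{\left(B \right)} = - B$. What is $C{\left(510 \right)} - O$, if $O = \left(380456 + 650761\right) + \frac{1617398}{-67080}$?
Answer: $- \frac{34603314881}{33540} \approx -1.0317 \cdot 10^{6}$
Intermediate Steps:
$O = \frac{34586209481}{33540}$ ($O = 1031217 + 1617398 \left(- \frac{1}{67080}\right) = 1031217 - \frac{808699}{33540} = \frac{34586209481}{33540} \approx 1.0312 \cdot 10^{6}$)
$C{\left(510 \right)} - O = \left(-1\right) 510 - \frac{34586209481}{33540} = -510 - \frac{34586209481}{33540} = - \frac{34603314881}{33540}$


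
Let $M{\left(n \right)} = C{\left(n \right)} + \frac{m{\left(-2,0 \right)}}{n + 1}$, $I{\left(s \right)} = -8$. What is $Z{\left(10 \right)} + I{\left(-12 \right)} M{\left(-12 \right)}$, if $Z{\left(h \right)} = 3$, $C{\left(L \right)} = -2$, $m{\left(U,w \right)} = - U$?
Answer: $\frac{225}{11} \approx 20.455$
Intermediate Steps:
$M{\left(n \right)} = -2 + \frac{2}{1 + n}$ ($M{\left(n \right)} = -2 + \frac{\left(-1\right) \left(-2\right)}{n + 1} = -2 + \frac{1}{1 + n} 2 = -2 + \frac{2}{1 + n}$)
$Z{\left(10 \right)} + I{\left(-12 \right)} M{\left(-12 \right)} = 3 - 8 \left(\left(-2\right) \left(-12\right) \frac{1}{1 - 12}\right) = 3 - 8 \left(\left(-2\right) \left(-12\right) \frac{1}{-11}\right) = 3 - 8 \left(\left(-2\right) \left(-12\right) \left(- \frac{1}{11}\right)\right) = 3 - - \frac{192}{11} = 3 + \frac{192}{11} = \frac{225}{11}$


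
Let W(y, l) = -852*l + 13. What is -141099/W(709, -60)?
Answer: -141099/51133 ≈ -2.7594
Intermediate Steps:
W(y, l) = 13 - 852*l
-141099/W(709, -60) = -141099/(13 - 852*(-60)) = -141099/(13 + 51120) = -141099/51133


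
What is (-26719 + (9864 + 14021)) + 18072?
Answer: 15238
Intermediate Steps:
(-26719 + (9864 + 14021)) + 18072 = (-26719 + 23885) + 18072 = -2834 + 18072 = 15238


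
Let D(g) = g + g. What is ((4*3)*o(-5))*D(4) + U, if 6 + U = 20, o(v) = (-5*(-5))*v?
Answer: -11986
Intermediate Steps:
D(g) = 2*g
o(v) = 25*v
U = 14 (U = -6 + 20 = 14)
((4*3)*o(-5))*D(4) + U = ((4*3)*(25*(-5)))*(2*4) + 14 = (12*(-125))*8 + 14 = -1500*8 + 14 = -12000 + 14 = -11986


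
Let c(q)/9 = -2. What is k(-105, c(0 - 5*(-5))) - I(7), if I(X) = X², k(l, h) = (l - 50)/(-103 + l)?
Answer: -10037/208 ≈ -48.255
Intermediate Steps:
c(q) = -18 (c(q) = 9*(-2) = -18)
k(l, h) = (-50 + l)/(-103 + l)
k(-105, c(0 - 5*(-5))) - I(7) = (-50 - 105)/(-103 - 105) - 1*7² = -155/(-208) - 1*49 = -1/208*(-155) - 49 = 155/208 - 49 = -10037/208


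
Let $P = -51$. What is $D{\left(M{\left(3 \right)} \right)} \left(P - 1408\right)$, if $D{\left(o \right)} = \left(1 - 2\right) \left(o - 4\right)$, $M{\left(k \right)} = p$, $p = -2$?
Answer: $-8754$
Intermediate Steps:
$M{\left(k \right)} = -2$
$D{\left(o \right)} = 4 - o$ ($D{\left(o \right)} = - (-4 + o) = 4 - o$)
$D{\left(M{\left(3 \right)} \right)} \left(P - 1408\right) = \left(4 - -2\right) \left(-51 - 1408\right) = \left(4 + 2\right) \left(-1459\right) = 6 \left(-1459\right) = -8754$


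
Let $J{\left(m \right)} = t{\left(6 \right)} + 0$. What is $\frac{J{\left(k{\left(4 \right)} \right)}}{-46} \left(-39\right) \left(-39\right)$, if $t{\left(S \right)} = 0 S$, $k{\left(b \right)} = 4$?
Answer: $0$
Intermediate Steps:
$t{\left(S \right)} = 0$
$J{\left(m \right)} = 0$ ($J{\left(m \right)} = 0 + 0 = 0$)
$\frac{J{\left(k{\left(4 \right)} \right)}}{-46} \left(-39\right) \left(-39\right) = \frac{0}{-46} \left(-39\right) \left(-39\right) = 0 \left(- \frac{1}{46}\right) \left(-39\right) \left(-39\right) = 0 \left(-39\right) \left(-39\right) = 0 \left(-39\right) = 0$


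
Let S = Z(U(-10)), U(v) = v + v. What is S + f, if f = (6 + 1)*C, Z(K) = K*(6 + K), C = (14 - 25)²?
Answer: 1127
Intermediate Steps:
U(v) = 2*v
C = 121 (C = (-11)² = 121)
S = 280 (S = (2*(-10))*(6 + 2*(-10)) = -20*(6 - 20) = -20*(-14) = 280)
f = 847 (f = (6 + 1)*121 = 7*121 = 847)
S + f = 280 + 847 = 1127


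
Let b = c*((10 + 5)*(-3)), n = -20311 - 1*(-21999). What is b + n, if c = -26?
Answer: 2858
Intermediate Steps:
n = 1688 (n = -20311 + 21999 = 1688)
b = 1170 (b = -26*(10 + 5)*(-3) = -390*(-3) = -26*(-45) = 1170)
b + n = 1170 + 1688 = 2858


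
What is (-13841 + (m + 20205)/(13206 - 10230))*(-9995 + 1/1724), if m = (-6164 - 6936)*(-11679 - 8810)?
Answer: -1305192462311177/1710208 ≈ -7.6318e+8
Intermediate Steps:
m = 268405900 (m = -13100*(-20489) = 268405900)
(-13841 + (m + 20205)/(13206 - 10230))*(-9995 + 1/1724) = (-13841 + (268405900 + 20205)/(13206 - 10230))*(-9995 + 1/1724) = (-13841 + 268426105/2976)*(-9995 + 1/1724) = (-13841 + 268426105*(1/2976))*(-17231379/1724) = (-13841 + 268426105/2976)*(-17231379/1724) = (227235289/2976)*(-17231379/1724) = -1305192462311177/1710208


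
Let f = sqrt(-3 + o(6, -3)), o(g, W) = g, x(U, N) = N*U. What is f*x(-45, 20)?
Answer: -900*sqrt(3) ≈ -1558.8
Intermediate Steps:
f = sqrt(3) (f = sqrt(-3 + 6) = sqrt(3) ≈ 1.7320)
f*x(-45, 20) = sqrt(3)*(20*(-45)) = sqrt(3)*(-900) = -900*sqrt(3)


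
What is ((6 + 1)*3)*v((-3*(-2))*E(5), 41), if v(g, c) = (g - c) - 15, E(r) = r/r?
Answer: -1050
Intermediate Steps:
E(r) = 1
v(g, c) = -15 + g - c
((6 + 1)*3)*v((-3*(-2))*E(5), 41) = ((6 + 1)*3)*(-15 - 3*(-2)*1 - 1*41) = (7*3)*(-15 + 6*1 - 41) = 21*(-15 + 6 - 41) = 21*(-50) = -1050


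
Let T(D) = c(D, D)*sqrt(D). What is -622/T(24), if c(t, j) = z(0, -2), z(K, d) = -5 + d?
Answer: 311*sqrt(6)/42 ≈ 18.138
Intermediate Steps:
c(t, j) = -7 (c(t, j) = -5 - 2 = -7)
T(D) = -7*sqrt(D)
-622/T(24) = -622*(-sqrt(6)/84) = -(-311)*sqrt(6)/42 = 311*sqrt(6)/42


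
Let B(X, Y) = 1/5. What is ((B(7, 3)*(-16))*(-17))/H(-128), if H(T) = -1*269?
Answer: -272/1345 ≈ -0.20223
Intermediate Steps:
B(X, Y) = 1/5
H(T) = -269
((B(7, 3)*(-16))*(-17))/H(-128) = (((1/5)*(-16))*(-17))/(-269) = -16/5*(-17)*(-1/269) = (272/5)*(-1/269) = -272/1345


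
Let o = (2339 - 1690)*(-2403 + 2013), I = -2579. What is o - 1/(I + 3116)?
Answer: -135920071/537 ≈ -2.5311e+5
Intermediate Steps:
o = -253110 (o = 649*(-390) = -253110)
o - 1/(I + 3116) = -253110 - 1/(-2579 + 3116) = -253110 - 1/537 = -135920071/537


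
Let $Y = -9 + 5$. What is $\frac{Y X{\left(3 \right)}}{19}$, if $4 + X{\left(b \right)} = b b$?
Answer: $- \frac{20}{19} \approx -1.0526$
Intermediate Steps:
$X{\left(b \right)} = -4 + b^{2}$ ($X{\left(b \right)} = -4 + b b = -4 + b^{2}$)
$Y = -4$
$\frac{Y X{\left(3 \right)}}{19} = \frac{\left(-4\right) \left(-4 + 3^{2}\right)}{19} = - 4 \left(-4 + 9\right) \frac{1}{19} = \left(-4\right) 5 \cdot \frac{1}{19} = \left(-20\right) \frac{1}{19} = - \frac{20}{19}$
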